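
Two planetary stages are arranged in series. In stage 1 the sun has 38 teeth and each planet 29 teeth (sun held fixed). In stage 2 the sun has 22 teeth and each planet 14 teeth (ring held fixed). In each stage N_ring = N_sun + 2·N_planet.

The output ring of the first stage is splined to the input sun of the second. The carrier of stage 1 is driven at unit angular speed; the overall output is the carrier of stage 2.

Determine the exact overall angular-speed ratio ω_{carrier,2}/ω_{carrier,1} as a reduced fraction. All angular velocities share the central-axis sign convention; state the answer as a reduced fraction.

Stage 1: N_ring = 38 + 2·29 = 96
Stage 1: 38(ω_s−ω_c) = −96(ω_r−ω_c),  ω_s=0, ω_c=1
Stage 1: ω_r = 1 − (38/96)(0−1) = 67/48
  ⇒ ω_r¹/ω_c¹ = 67/48
Stage 2: N_ring = 22 + 2·14 = 50
Stage 2: 22(ω_s−ω_c) = −50(ω_r−ω_c),  ω_r=0, ω_s=1
Stage 2: 22(1−ω_c) = −50(0−ω_c)  ⇒  72ω_c = 22  ⇒  ω_c = 11/36
  ⇒ ω_c²/ω_s² = 11/36
Coupling ω_s² = ω_r¹ ⇒ overall = 67/48 × 11/36 = 737/1728

737/1728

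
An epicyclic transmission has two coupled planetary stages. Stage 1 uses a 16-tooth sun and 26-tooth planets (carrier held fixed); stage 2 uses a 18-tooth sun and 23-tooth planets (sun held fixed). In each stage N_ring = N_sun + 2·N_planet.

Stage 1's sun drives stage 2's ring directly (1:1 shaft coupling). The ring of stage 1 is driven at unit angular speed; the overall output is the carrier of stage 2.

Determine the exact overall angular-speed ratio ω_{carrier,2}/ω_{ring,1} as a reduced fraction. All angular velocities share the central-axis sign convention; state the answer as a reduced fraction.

Stage 1: N_ring = 16 + 2·26 = 68
Stage 1: 16(ω_s−ω_c) = −68(ω_r−ω_c),  ω_c=0, ω_r=1
Stage 1: ω_s = 0 − (68/16)(1−0) = -17/4
  ⇒ ω_s¹/ω_r¹ = -17/4
Stage 2: N_ring = 18 + 2·23 = 64
Stage 2: 18(ω_s−ω_c) = −64(ω_r−ω_c),  ω_s=0, ω_r=1
Stage 2: 18(0−ω_c) = −64(1−ω_c)  ⇒  82ω_c = 64  ⇒  ω_c = 32/41
  ⇒ ω_c²/ω_r² = 32/41
Coupling ω_r² = ω_s¹ ⇒ overall = -17/4 × 32/41 = -136/41

-136/41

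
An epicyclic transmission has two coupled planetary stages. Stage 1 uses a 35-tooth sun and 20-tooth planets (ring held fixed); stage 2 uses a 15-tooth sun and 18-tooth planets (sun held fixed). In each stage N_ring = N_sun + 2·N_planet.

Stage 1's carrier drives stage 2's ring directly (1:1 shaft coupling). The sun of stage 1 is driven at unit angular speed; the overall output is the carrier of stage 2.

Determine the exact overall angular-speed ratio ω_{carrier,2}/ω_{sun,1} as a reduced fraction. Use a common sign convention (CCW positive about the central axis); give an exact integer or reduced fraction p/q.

119/484

Stage 1: N_ring = 35 + 2·20 = 75
Stage 1: 35(ω_s−ω_c) = −75(ω_r−ω_c),  ω_r=0, ω_s=1
Stage 1: 35(1−ω_c) = −75(0−ω_c)  ⇒  110ω_c = 35  ⇒  ω_c = 7/22
  ⇒ ω_c¹/ω_s¹ = 7/22
Stage 2: N_ring = 15 + 2·18 = 51
Stage 2: 15(ω_s−ω_c) = −51(ω_r−ω_c),  ω_s=0, ω_r=1
Stage 2: 15(0−ω_c) = −51(1−ω_c)  ⇒  66ω_c = 51  ⇒  ω_c = 17/22
  ⇒ ω_c²/ω_r² = 17/22
Coupling ω_r² = ω_c¹ ⇒ overall = 7/22 × 17/22 = 119/484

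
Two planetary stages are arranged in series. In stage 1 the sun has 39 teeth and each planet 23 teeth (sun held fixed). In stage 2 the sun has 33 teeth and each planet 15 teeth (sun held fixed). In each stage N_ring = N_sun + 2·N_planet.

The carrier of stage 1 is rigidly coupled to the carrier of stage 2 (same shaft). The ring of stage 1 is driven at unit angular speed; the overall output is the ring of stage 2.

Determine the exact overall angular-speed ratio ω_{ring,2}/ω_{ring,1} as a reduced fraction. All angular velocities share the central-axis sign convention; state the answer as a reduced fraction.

Stage 1: N_ring = 39 + 2·23 = 85
Stage 1: 39(ω_s−ω_c) = −85(ω_r−ω_c),  ω_s=0, ω_r=1
Stage 1: 39(0−ω_c) = −85(1−ω_c)  ⇒  124ω_c = 85  ⇒  ω_c = 85/124
  ⇒ ω_c¹/ω_r¹ = 85/124
Stage 2: N_ring = 33 + 2·15 = 63
Stage 2: 33(ω_s−ω_c) = −63(ω_r−ω_c),  ω_s=0, ω_c=1
Stage 2: ω_r = 1 − (33/63)(0−1) = 32/21
  ⇒ ω_r²/ω_c² = 32/21
Coupling ω_c² = ω_c¹ ⇒ overall = 85/124 × 32/21 = 680/651

680/651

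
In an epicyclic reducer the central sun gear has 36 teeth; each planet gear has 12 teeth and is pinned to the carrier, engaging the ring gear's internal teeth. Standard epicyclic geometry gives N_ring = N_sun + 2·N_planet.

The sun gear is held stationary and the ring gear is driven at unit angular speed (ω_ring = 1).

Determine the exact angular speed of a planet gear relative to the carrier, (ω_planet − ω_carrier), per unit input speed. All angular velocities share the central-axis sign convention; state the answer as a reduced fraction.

15/8

N_ring = 36 + 2·12 = 60
36(ω_s−ω_c) = −60(ω_r−ω_c),  ω_s=0, ω_r=1
36(0−ω_c) = −60(1−ω_c)  ⇒  96ω_c = 60  ⇒  ω_c = 5/8
sun–planet: 36·(0−5/8) = −12·(ω_p−ω_c)  ⇒  ω_p−ω_c = −(36/12)·(-5/8) = 15/8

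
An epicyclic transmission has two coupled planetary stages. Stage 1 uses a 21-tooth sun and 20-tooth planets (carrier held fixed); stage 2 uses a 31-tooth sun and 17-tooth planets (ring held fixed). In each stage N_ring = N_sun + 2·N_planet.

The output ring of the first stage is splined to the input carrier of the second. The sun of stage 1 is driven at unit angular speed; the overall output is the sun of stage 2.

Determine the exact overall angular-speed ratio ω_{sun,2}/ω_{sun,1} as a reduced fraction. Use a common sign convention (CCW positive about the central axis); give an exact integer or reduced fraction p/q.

Stage 1: N_ring = 21 + 2·20 = 61
Stage 1: 21(ω_s−ω_c) = −61(ω_r−ω_c),  ω_c=0, ω_s=1
Stage 1: ω_r = 0 − (21/61)(1−0) = -21/61
  ⇒ ω_r¹/ω_s¹ = -21/61
Stage 2: N_ring = 31 + 2·17 = 65
Stage 2: 31(ω_s−ω_c) = −65(ω_r−ω_c),  ω_r=0, ω_c=1
Stage 2: ω_s = 1 − (65/31)(0−1) = 96/31
  ⇒ ω_s²/ω_c² = 96/31
Coupling ω_c² = ω_r¹ ⇒ overall = -21/61 × 96/31 = -2016/1891

-2016/1891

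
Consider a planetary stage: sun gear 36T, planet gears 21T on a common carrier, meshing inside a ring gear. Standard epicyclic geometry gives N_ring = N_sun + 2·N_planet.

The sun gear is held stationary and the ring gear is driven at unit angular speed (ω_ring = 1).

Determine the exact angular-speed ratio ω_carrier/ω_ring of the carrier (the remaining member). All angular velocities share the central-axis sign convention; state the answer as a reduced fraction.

13/19

N_ring = 36 + 2·21 = 78
36(ω_s−ω_c) = −78(ω_r−ω_c),  ω_s=0, ω_r=1
36(0−ω_c) = −78(1−ω_c)  ⇒  114ω_c = 78  ⇒  ω_c = 13/19
ω_c/ω_r = 13/19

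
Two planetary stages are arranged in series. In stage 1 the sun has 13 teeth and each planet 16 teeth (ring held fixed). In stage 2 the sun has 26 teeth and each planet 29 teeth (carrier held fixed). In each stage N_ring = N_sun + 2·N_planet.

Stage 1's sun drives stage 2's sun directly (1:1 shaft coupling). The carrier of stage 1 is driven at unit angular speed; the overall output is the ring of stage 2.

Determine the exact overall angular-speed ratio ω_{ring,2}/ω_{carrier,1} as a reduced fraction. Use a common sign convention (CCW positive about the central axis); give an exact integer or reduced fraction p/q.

Stage 1: N_ring = 13 + 2·16 = 45
Stage 1: 13(ω_s−ω_c) = −45(ω_r−ω_c),  ω_r=0, ω_c=1
Stage 1: ω_s = 1 − (45/13)(0−1) = 58/13
  ⇒ ω_s¹/ω_c¹ = 58/13
Stage 2: N_ring = 26 + 2·29 = 84
Stage 2: 26(ω_s−ω_c) = −84(ω_r−ω_c),  ω_c=0, ω_s=1
Stage 2: ω_r = 0 − (26/84)(1−0) = -13/42
  ⇒ ω_r²/ω_s² = -13/42
Coupling ω_s² = ω_s¹ ⇒ overall = 58/13 × -13/42 = -29/21

-29/21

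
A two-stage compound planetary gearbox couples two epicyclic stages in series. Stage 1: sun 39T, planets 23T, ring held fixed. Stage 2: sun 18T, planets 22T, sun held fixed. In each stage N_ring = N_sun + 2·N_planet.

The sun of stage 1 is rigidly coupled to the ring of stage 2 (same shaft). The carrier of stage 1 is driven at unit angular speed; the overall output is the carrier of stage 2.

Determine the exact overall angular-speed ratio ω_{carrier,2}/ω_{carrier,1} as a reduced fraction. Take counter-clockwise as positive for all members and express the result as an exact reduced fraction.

Stage 1: N_ring = 39 + 2·23 = 85
Stage 1: 39(ω_s−ω_c) = −85(ω_r−ω_c),  ω_r=0, ω_c=1
Stage 1: ω_s = 1 − (85/39)(0−1) = 124/39
  ⇒ ω_s¹/ω_c¹ = 124/39
Stage 2: N_ring = 18 + 2·22 = 62
Stage 2: 18(ω_s−ω_c) = −62(ω_r−ω_c),  ω_s=0, ω_r=1
Stage 2: 18(0−ω_c) = −62(1−ω_c)  ⇒  80ω_c = 62  ⇒  ω_c = 31/40
  ⇒ ω_c²/ω_r² = 31/40
Coupling ω_r² = ω_s¹ ⇒ overall = 124/39 × 31/40 = 961/390

961/390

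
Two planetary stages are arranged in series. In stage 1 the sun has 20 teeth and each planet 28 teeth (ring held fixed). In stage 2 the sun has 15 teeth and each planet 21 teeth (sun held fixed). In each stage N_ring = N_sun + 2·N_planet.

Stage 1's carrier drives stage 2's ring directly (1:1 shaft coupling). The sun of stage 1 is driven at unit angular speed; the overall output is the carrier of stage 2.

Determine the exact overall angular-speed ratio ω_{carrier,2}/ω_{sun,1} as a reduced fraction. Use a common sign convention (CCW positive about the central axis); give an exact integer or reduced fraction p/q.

Stage 1: N_ring = 20 + 2·28 = 76
Stage 1: 20(ω_s−ω_c) = −76(ω_r−ω_c),  ω_r=0, ω_s=1
Stage 1: 20(1−ω_c) = −76(0−ω_c)  ⇒  96ω_c = 20  ⇒  ω_c = 5/24
  ⇒ ω_c¹/ω_s¹ = 5/24
Stage 2: N_ring = 15 + 2·21 = 57
Stage 2: 15(ω_s−ω_c) = −57(ω_r−ω_c),  ω_s=0, ω_r=1
Stage 2: 15(0−ω_c) = −57(1−ω_c)  ⇒  72ω_c = 57  ⇒  ω_c = 19/24
  ⇒ ω_c²/ω_r² = 19/24
Coupling ω_r² = ω_c¹ ⇒ overall = 5/24 × 19/24 = 95/576

95/576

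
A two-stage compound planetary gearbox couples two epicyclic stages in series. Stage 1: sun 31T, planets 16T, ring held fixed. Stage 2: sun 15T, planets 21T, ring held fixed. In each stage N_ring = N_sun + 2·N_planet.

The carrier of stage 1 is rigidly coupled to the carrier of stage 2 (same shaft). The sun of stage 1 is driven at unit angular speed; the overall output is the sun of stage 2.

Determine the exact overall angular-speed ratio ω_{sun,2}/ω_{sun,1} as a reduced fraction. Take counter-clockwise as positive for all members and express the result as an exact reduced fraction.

Stage 1: N_ring = 31 + 2·16 = 63
Stage 1: 31(ω_s−ω_c) = −63(ω_r−ω_c),  ω_r=0, ω_s=1
Stage 1: 31(1−ω_c) = −63(0−ω_c)  ⇒  94ω_c = 31  ⇒  ω_c = 31/94
  ⇒ ω_c¹/ω_s¹ = 31/94
Stage 2: N_ring = 15 + 2·21 = 57
Stage 2: 15(ω_s−ω_c) = −57(ω_r−ω_c),  ω_r=0, ω_c=1
Stage 2: ω_s = 1 − (57/15)(0−1) = 24/5
  ⇒ ω_s²/ω_c² = 24/5
Coupling ω_c² = ω_c¹ ⇒ overall = 31/94 × 24/5 = 372/235

372/235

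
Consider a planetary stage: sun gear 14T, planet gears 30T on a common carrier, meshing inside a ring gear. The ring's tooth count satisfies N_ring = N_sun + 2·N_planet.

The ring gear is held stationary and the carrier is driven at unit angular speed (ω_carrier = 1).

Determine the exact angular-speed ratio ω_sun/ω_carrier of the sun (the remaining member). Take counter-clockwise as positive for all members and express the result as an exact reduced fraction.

44/7

N_ring = 14 + 2·30 = 74
14(ω_s−ω_c) = −74(ω_r−ω_c),  ω_r=0, ω_c=1
ω_s = 1 − (74/14)(0−1) = 44/7
ω_s/ω_c = 44/7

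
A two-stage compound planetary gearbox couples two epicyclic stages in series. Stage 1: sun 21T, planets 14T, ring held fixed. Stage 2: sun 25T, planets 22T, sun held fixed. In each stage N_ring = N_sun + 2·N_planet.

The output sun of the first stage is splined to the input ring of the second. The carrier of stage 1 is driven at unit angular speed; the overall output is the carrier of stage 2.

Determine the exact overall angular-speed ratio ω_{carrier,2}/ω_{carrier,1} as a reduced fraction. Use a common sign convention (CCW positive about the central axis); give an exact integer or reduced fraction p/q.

Stage 1: N_ring = 21 + 2·14 = 49
Stage 1: 21(ω_s−ω_c) = −49(ω_r−ω_c),  ω_r=0, ω_c=1
Stage 1: ω_s = 1 − (49/21)(0−1) = 10/3
  ⇒ ω_s¹/ω_c¹ = 10/3
Stage 2: N_ring = 25 + 2·22 = 69
Stage 2: 25(ω_s−ω_c) = −69(ω_r−ω_c),  ω_s=0, ω_r=1
Stage 2: 25(0−ω_c) = −69(1−ω_c)  ⇒  94ω_c = 69  ⇒  ω_c = 69/94
  ⇒ ω_c²/ω_r² = 69/94
Coupling ω_r² = ω_s¹ ⇒ overall = 10/3 × 69/94 = 115/47

115/47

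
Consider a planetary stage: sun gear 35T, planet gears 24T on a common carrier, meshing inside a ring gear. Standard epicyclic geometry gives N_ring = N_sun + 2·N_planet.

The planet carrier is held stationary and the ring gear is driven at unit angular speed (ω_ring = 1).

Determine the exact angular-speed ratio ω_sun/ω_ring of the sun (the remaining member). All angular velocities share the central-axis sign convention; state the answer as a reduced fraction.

-83/35

N_ring = 35 + 2·24 = 83
35(ω_s−ω_c) = −83(ω_r−ω_c),  ω_c=0, ω_r=1
ω_s = 0 − (83/35)(1−0) = -83/35
ω_s/ω_r = -83/35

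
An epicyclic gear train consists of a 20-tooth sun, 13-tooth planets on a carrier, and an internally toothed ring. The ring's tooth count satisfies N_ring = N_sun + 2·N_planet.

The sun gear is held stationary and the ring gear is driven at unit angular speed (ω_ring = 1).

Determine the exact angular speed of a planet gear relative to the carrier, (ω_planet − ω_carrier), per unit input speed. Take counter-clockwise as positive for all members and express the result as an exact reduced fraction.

N_ring = 20 + 2·13 = 46
20(ω_s−ω_c) = −46(ω_r−ω_c),  ω_s=0, ω_r=1
20(0−ω_c) = −46(1−ω_c)  ⇒  66ω_c = 46  ⇒  ω_c = 23/33
sun–planet: 20·(0−23/33) = −13·(ω_p−ω_c)  ⇒  ω_p−ω_c = −(20/13)·(-23/33) = 460/429

460/429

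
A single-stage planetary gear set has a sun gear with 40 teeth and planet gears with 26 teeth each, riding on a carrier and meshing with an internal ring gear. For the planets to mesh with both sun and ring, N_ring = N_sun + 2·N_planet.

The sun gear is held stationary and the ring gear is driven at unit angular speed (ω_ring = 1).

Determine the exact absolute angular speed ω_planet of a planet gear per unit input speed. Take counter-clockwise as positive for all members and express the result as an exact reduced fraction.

N_ring = 40 + 2·26 = 92
40(ω_s−ω_c) = −92(ω_r−ω_c),  ω_s=0, ω_r=1
40(0−ω_c) = −92(1−ω_c)  ⇒  132ω_c = 92  ⇒  ω_c = 23/33
sun–planet: 40·(0−23/33) = −26·(ω_p−ω_c)  ⇒  ω_p−ω_c = −(40/26)·(-23/33) = 460/429
ω_p = 23/33 + 460/429 = 23/13

23/13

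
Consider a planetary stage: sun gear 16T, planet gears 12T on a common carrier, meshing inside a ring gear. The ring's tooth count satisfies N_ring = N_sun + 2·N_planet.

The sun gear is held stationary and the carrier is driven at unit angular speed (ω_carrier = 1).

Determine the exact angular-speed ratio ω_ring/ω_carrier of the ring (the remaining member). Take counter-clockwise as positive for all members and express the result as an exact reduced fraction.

7/5

N_ring = 16 + 2·12 = 40
16(ω_s−ω_c) = −40(ω_r−ω_c),  ω_s=0, ω_c=1
ω_r = 1 − (16/40)(0−1) = 7/5
ω_r/ω_c = 7/5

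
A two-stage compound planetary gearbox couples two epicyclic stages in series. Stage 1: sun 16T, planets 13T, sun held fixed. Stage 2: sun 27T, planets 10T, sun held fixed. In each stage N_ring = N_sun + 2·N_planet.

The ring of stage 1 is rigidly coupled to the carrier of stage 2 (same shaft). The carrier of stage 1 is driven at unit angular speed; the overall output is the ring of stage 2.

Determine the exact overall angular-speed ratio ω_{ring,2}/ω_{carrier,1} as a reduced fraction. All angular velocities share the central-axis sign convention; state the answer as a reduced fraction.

Stage 1: N_ring = 16 + 2·13 = 42
Stage 1: 16(ω_s−ω_c) = −42(ω_r−ω_c),  ω_s=0, ω_c=1
Stage 1: ω_r = 1 − (16/42)(0−1) = 29/21
  ⇒ ω_r¹/ω_c¹ = 29/21
Stage 2: N_ring = 27 + 2·10 = 47
Stage 2: 27(ω_s−ω_c) = −47(ω_r−ω_c),  ω_s=0, ω_c=1
Stage 2: ω_r = 1 − (27/47)(0−1) = 74/47
  ⇒ ω_r²/ω_c² = 74/47
Coupling ω_c² = ω_r¹ ⇒ overall = 29/21 × 74/47 = 2146/987

2146/987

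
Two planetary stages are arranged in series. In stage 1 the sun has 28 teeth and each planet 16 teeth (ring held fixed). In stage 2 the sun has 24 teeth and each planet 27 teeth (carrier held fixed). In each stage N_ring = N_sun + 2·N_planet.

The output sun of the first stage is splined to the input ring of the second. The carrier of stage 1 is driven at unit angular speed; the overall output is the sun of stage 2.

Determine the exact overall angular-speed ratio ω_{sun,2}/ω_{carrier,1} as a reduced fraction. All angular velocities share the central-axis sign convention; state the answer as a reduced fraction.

Stage 1: N_ring = 28 + 2·16 = 60
Stage 1: 28(ω_s−ω_c) = −60(ω_r−ω_c),  ω_r=0, ω_c=1
Stage 1: ω_s = 1 − (60/28)(0−1) = 22/7
  ⇒ ω_s¹/ω_c¹ = 22/7
Stage 2: N_ring = 24 + 2·27 = 78
Stage 2: 24(ω_s−ω_c) = −78(ω_r−ω_c),  ω_c=0, ω_r=1
Stage 2: ω_s = 0 − (78/24)(1−0) = -13/4
  ⇒ ω_s²/ω_r² = -13/4
Coupling ω_r² = ω_s¹ ⇒ overall = 22/7 × -13/4 = -143/14

-143/14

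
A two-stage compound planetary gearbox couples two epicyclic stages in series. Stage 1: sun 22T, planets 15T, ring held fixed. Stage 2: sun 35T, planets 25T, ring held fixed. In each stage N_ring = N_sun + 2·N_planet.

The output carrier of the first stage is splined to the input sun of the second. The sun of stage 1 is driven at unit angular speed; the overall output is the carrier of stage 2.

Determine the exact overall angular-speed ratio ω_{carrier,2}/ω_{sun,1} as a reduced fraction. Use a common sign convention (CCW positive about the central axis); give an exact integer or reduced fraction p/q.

Stage 1: N_ring = 22 + 2·15 = 52
Stage 1: 22(ω_s−ω_c) = −52(ω_r−ω_c),  ω_r=0, ω_s=1
Stage 1: 22(1−ω_c) = −52(0−ω_c)  ⇒  74ω_c = 22  ⇒  ω_c = 11/37
  ⇒ ω_c¹/ω_s¹ = 11/37
Stage 2: N_ring = 35 + 2·25 = 85
Stage 2: 35(ω_s−ω_c) = −85(ω_r−ω_c),  ω_r=0, ω_s=1
Stage 2: 35(1−ω_c) = −85(0−ω_c)  ⇒  120ω_c = 35  ⇒  ω_c = 7/24
  ⇒ ω_c²/ω_s² = 7/24
Coupling ω_s² = ω_c¹ ⇒ overall = 11/37 × 7/24 = 77/888

77/888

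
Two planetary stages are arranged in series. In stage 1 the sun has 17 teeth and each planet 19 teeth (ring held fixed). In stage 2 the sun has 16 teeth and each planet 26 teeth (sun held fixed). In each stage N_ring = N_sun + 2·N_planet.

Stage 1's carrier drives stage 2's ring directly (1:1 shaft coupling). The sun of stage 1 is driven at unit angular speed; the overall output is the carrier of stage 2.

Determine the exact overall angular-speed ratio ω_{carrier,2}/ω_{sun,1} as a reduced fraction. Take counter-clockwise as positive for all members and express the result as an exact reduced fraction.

Stage 1: N_ring = 17 + 2·19 = 55
Stage 1: 17(ω_s−ω_c) = −55(ω_r−ω_c),  ω_r=0, ω_s=1
Stage 1: 17(1−ω_c) = −55(0−ω_c)  ⇒  72ω_c = 17  ⇒  ω_c = 17/72
  ⇒ ω_c¹/ω_s¹ = 17/72
Stage 2: N_ring = 16 + 2·26 = 68
Stage 2: 16(ω_s−ω_c) = −68(ω_r−ω_c),  ω_s=0, ω_r=1
Stage 2: 16(0−ω_c) = −68(1−ω_c)  ⇒  84ω_c = 68  ⇒  ω_c = 17/21
  ⇒ ω_c²/ω_r² = 17/21
Coupling ω_r² = ω_c¹ ⇒ overall = 17/72 × 17/21 = 289/1512

289/1512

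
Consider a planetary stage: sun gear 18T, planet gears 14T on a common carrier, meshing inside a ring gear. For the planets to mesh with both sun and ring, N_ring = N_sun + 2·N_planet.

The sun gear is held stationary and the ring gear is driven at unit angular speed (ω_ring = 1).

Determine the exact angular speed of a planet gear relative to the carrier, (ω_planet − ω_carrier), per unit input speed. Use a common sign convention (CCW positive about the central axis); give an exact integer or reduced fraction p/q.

N_ring = 18 + 2·14 = 46
18(ω_s−ω_c) = −46(ω_r−ω_c),  ω_s=0, ω_r=1
18(0−ω_c) = −46(1−ω_c)  ⇒  64ω_c = 46  ⇒  ω_c = 23/32
sun–planet: 18·(0−23/32) = −14·(ω_p−ω_c)  ⇒  ω_p−ω_c = −(18/14)·(-23/32) = 207/224

207/224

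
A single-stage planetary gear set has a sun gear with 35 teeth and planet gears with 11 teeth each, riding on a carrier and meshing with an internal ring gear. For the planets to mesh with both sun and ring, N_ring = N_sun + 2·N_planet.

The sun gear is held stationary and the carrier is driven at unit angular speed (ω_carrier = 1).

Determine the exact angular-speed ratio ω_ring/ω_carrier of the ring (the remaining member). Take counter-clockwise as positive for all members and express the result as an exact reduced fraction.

92/57

N_ring = 35 + 2·11 = 57
35(ω_s−ω_c) = −57(ω_r−ω_c),  ω_s=0, ω_c=1
ω_r = 1 − (35/57)(0−1) = 92/57
ω_r/ω_c = 92/57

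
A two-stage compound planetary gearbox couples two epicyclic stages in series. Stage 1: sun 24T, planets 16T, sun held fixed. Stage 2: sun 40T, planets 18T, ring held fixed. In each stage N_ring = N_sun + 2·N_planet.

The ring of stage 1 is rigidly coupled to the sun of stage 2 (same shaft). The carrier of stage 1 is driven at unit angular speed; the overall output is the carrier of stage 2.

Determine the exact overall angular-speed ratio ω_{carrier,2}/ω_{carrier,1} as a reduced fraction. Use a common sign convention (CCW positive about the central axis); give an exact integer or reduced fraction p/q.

100/203

Stage 1: N_ring = 24 + 2·16 = 56
Stage 1: 24(ω_s−ω_c) = −56(ω_r−ω_c),  ω_s=0, ω_c=1
Stage 1: ω_r = 1 − (24/56)(0−1) = 10/7
  ⇒ ω_r¹/ω_c¹ = 10/7
Stage 2: N_ring = 40 + 2·18 = 76
Stage 2: 40(ω_s−ω_c) = −76(ω_r−ω_c),  ω_r=0, ω_s=1
Stage 2: 40(1−ω_c) = −76(0−ω_c)  ⇒  116ω_c = 40  ⇒  ω_c = 10/29
  ⇒ ω_c²/ω_s² = 10/29
Coupling ω_s² = ω_r¹ ⇒ overall = 10/7 × 10/29 = 100/203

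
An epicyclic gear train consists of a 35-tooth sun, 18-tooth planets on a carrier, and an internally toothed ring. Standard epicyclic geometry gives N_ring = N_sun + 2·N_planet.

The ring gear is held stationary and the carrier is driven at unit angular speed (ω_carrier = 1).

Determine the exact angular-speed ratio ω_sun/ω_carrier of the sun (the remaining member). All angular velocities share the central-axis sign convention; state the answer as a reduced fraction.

N_ring = 35 + 2·18 = 71
35(ω_s−ω_c) = −71(ω_r−ω_c),  ω_r=0, ω_c=1
ω_s = 1 − (71/35)(0−1) = 106/35
ω_s/ω_c = 106/35

106/35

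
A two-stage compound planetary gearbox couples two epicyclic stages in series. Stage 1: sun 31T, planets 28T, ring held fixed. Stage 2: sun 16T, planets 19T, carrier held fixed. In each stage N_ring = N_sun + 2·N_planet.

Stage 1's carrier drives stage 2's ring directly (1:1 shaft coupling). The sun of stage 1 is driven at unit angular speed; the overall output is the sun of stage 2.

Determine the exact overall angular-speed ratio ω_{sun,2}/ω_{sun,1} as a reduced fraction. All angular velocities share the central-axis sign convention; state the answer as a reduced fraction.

Stage 1: N_ring = 31 + 2·28 = 87
Stage 1: 31(ω_s−ω_c) = −87(ω_r−ω_c),  ω_r=0, ω_s=1
Stage 1: 31(1−ω_c) = −87(0−ω_c)  ⇒  118ω_c = 31  ⇒  ω_c = 31/118
  ⇒ ω_c¹/ω_s¹ = 31/118
Stage 2: N_ring = 16 + 2·19 = 54
Stage 2: 16(ω_s−ω_c) = −54(ω_r−ω_c),  ω_c=0, ω_r=1
Stage 2: ω_s = 0 − (54/16)(1−0) = -27/8
  ⇒ ω_s²/ω_r² = -27/8
Coupling ω_r² = ω_c¹ ⇒ overall = 31/118 × -27/8 = -837/944

-837/944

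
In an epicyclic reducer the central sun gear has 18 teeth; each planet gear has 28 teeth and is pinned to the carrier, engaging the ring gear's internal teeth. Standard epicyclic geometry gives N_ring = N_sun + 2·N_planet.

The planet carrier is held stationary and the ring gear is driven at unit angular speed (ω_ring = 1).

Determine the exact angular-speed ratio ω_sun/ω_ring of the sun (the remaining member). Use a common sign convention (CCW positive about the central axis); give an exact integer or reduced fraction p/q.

-37/9

N_ring = 18 + 2·28 = 74
18(ω_s−ω_c) = −74(ω_r−ω_c),  ω_c=0, ω_r=1
ω_s = 0 − (74/18)(1−0) = -37/9
ω_s/ω_r = -37/9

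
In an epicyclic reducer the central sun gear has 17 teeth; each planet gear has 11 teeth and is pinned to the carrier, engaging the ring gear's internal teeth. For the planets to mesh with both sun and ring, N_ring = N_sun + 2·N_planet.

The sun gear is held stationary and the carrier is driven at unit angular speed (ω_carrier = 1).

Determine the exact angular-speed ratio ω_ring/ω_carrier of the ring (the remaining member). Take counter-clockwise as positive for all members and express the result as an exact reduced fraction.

56/39

N_ring = 17 + 2·11 = 39
17(ω_s−ω_c) = −39(ω_r−ω_c),  ω_s=0, ω_c=1
ω_r = 1 − (17/39)(0−1) = 56/39
ω_r/ω_c = 56/39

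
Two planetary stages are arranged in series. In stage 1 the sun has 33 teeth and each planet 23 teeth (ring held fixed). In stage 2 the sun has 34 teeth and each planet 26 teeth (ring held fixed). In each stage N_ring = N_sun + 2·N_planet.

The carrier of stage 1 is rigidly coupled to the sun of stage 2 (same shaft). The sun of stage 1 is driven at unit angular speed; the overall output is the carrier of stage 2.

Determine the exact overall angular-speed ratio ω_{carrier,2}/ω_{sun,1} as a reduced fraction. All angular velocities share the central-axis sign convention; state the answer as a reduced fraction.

Stage 1: N_ring = 33 + 2·23 = 79
Stage 1: 33(ω_s−ω_c) = −79(ω_r−ω_c),  ω_r=0, ω_s=1
Stage 1: 33(1−ω_c) = −79(0−ω_c)  ⇒  112ω_c = 33  ⇒  ω_c = 33/112
  ⇒ ω_c¹/ω_s¹ = 33/112
Stage 2: N_ring = 34 + 2·26 = 86
Stage 2: 34(ω_s−ω_c) = −86(ω_r−ω_c),  ω_r=0, ω_s=1
Stage 2: 34(1−ω_c) = −86(0−ω_c)  ⇒  120ω_c = 34  ⇒  ω_c = 17/60
  ⇒ ω_c²/ω_s² = 17/60
Coupling ω_s² = ω_c¹ ⇒ overall = 33/112 × 17/60 = 187/2240

187/2240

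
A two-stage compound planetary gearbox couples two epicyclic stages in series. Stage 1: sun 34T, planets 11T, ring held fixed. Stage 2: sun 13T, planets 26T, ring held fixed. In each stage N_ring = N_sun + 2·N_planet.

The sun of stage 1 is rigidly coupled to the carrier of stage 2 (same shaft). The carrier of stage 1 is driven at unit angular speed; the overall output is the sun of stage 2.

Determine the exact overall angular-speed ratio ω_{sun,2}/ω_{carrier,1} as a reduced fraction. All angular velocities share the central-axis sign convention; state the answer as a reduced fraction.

270/17

Stage 1: N_ring = 34 + 2·11 = 56
Stage 1: 34(ω_s−ω_c) = −56(ω_r−ω_c),  ω_r=0, ω_c=1
Stage 1: ω_s = 1 − (56/34)(0−1) = 45/17
  ⇒ ω_s¹/ω_c¹ = 45/17
Stage 2: N_ring = 13 + 2·26 = 65
Stage 2: 13(ω_s−ω_c) = −65(ω_r−ω_c),  ω_r=0, ω_c=1
Stage 2: ω_s = 1 − (65/13)(0−1) = 6
  ⇒ ω_s²/ω_c² = 6
Coupling ω_c² = ω_s¹ ⇒ overall = 45/17 × 6 = 270/17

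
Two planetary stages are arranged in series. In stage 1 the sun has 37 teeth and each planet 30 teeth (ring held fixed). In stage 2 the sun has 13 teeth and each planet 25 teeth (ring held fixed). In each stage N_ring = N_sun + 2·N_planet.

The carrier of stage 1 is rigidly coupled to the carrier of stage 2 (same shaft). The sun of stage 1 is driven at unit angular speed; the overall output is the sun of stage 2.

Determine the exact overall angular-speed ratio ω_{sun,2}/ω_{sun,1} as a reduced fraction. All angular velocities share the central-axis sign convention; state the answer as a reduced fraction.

Stage 1: N_ring = 37 + 2·30 = 97
Stage 1: 37(ω_s−ω_c) = −97(ω_r−ω_c),  ω_r=0, ω_s=1
Stage 1: 37(1−ω_c) = −97(0−ω_c)  ⇒  134ω_c = 37  ⇒  ω_c = 37/134
  ⇒ ω_c¹/ω_s¹ = 37/134
Stage 2: N_ring = 13 + 2·25 = 63
Stage 2: 13(ω_s−ω_c) = −63(ω_r−ω_c),  ω_r=0, ω_c=1
Stage 2: ω_s = 1 − (63/13)(0−1) = 76/13
  ⇒ ω_s²/ω_c² = 76/13
Coupling ω_c² = ω_c¹ ⇒ overall = 37/134 × 76/13 = 1406/871

1406/871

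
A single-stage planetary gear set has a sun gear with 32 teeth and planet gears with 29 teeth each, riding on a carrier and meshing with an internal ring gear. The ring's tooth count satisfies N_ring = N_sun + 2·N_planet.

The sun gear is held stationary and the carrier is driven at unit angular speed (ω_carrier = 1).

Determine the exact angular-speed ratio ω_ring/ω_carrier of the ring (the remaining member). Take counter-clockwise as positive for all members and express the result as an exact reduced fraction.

61/45

N_ring = 32 + 2·29 = 90
32(ω_s−ω_c) = −90(ω_r−ω_c),  ω_s=0, ω_c=1
ω_r = 1 − (32/90)(0−1) = 61/45
ω_r/ω_c = 61/45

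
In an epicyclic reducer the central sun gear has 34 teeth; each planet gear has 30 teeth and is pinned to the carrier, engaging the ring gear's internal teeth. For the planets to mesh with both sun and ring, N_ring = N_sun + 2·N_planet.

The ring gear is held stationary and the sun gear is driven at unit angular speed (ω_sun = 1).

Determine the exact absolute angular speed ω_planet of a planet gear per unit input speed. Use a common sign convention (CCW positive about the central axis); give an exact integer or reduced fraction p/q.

N_ring = 34 + 2·30 = 94
34(ω_s−ω_c) = −94(ω_r−ω_c),  ω_r=0, ω_s=1
34(1−ω_c) = −94(0−ω_c)  ⇒  128ω_c = 34  ⇒  ω_c = 17/64
sun–planet: 34·(1−17/64) = −30·(ω_p−ω_c)  ⇒  ω_p−ω_c = −(34/30)·(47/64) = -799/960
ω_p = 17/64 − 799/960 = -17/30

-17/30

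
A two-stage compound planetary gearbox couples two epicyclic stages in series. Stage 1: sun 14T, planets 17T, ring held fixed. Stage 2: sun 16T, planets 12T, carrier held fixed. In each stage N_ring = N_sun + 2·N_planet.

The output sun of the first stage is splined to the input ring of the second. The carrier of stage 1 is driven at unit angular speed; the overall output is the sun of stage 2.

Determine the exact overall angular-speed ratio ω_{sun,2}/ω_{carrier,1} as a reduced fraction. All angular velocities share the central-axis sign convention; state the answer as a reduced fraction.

Stage 1: N_ring = 14 + 2·17 = 48
Stage 1: 14(ω_s−ω_c) = −48(ω_r−ω_c),  ω_r=0, ω_c=1
Stage 1: ω_s = 1 − (48/14)(0−1) = 31/7
  ⇒ ω_s¹/ω_c¹ = 31/7
Stage 2: N_ring = 16 + 2·12 = 40
Stage 2: 16(ω_s−ω_c) = −40(ω_r−ω_c),  ω_c=0, ω_r=1
Stage 2: ω_s = 0 − (40/16)(1−0) = -5/2
  ⇒ ω_s²/ω_r² = -5/2
Coupling ω_r² = ω_s¹ ⇒ overall = 31/7 × -5/2 = -155/14

-155/14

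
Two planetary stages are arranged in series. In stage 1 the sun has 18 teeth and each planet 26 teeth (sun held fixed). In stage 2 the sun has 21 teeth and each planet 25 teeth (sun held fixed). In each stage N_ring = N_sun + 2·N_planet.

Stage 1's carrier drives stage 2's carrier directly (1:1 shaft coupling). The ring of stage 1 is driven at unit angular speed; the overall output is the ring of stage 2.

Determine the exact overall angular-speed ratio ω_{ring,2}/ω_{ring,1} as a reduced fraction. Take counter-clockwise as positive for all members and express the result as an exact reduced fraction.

Stage 1: N_ring = 18 + 2·26 = 70
Stage 1: 18(ω_s−ω_c) = −70(ω_r−ω_c),  ω_s=0, ω_r=1
Stage 1: 18(0−ω_c) = −70(1−ω_c)  ⇒  88ω_c = 70  ⇒  ω_c = 35/44
  ⇒ ω_c¹/ω_r¹ = 35/44
Stage 2: N_ring = 21 + 2·25 = 71
Stage 2: 21(ω_s−ω_c) = −71(ω_r−ω_c),  ω_s=0, ω_c=1
Stage 2: ω_r = 1 − (21/71)(0−1) = 92/71
  ⇒ ω_r²/ω_c² = 92/71
Coupling ω_c² = ω_c¹ ⇒ overall = 35/44 × 92/71 = 805/781

805/781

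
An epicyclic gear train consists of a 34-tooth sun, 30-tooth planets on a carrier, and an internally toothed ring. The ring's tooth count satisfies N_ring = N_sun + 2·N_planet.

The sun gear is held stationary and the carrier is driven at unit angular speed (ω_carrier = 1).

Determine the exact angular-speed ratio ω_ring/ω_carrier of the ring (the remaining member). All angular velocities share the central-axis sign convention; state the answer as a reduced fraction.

64/47

N_ring = 34 + 2·30 = 94
34(ω_s−ω_c) = −94(ω_r−ω_c),  ω_s=0, ω_c=1
ω_r = 1 − (34/94)(0−1) = 64/47
ω_r/ω_c = 64/47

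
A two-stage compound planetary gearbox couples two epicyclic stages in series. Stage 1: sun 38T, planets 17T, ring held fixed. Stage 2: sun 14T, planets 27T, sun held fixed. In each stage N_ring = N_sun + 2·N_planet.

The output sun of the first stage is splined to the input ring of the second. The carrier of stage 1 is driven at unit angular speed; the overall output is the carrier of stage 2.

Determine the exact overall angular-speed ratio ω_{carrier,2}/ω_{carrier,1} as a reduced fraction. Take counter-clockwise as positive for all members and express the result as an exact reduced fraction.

1870/779

Stage 1: N_ring = 38 + 2·17 = 72
Stage 1: 38(ω_s−ω_c) = −72(ω_r−ω_c),  ω_r=0, ω_c=1
Stage 1: ω_s = 1 − (72/38)(0−1) = 55/19
  ⇒ ω_s¹/ω_c¹ = 55/19
Stage 2: N_ring = 14 + 2·27 = 68
Stage 2: 14(ω_s−ω_c) = −68(ω_r−ω_c),  ω_s=0, ω_r=1
Stage 2: 14(0−ω_c) = −68(1−ω_c)  ⇒  82ω_c = 68  ⇒  ω_c = 34/41
  ⇒ ω_c²/ω_r² = 34/41
Coupling ω_r² = ω_s¹ ⇒ overall = 55/19 × 34/41 = 1870/779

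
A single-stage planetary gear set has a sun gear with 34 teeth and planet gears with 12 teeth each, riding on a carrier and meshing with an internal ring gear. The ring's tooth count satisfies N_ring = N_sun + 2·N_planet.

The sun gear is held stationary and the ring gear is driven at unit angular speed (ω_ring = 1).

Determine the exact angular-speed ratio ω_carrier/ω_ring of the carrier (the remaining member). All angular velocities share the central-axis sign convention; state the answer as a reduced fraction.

29/46

N_ring = 34 + 2·12 = 58
34(ω_s−ω_c) = −58(ω_r−ω_c),  ω_s=0, ω_r=1
34(0−ω_c) = −58(1−ω_c)  ⇒  92ω_c = 58  ⇒  ω_c = 29/46
ω_c/ω_r = 29/46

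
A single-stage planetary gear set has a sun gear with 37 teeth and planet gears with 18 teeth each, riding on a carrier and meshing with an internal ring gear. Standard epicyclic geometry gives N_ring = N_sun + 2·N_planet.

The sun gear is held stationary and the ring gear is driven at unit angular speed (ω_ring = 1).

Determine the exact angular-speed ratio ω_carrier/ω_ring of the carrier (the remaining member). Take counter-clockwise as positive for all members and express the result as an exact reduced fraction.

73/110

N_ring = 37 + 2·18 = 73
37(ω_s−ω_c) = −73(ω_r−ω_c),  ω_s=0, ω_r=1
37(0−ω_c) = −73(1−ω_c)  ⇒  110ω_c = 73  ⇒  ω_c = 73/110
ω_c/ω_r = 73/110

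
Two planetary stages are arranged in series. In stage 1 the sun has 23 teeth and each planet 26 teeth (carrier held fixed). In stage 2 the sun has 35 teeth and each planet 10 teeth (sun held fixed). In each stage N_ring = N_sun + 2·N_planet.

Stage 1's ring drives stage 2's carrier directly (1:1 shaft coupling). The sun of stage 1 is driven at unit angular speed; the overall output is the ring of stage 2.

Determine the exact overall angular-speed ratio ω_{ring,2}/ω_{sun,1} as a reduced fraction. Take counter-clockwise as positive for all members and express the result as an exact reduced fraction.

Stage 1: N_ring = 23 + 2·26 = 75
Stage 1: 23(ω_s−ω_c) = −75(ω_r−ω_c),  ω_c=0, ω_s=1
Stage 1: ω_r = 0 − (23/75)(1−0) = -23/75
  ⇒ ω_r¹/ω_s¹ = -23/75
Stage 2: N_ring = 35 + 2·10 = 55
Stage 2: 35(ω_s−ω_c) = −55(ω_r−ω_c),  ω_s=0, ω_c=1
Stage 2: ω_r = 1 − (35/55)(0−1) = 18/11
  ⇒ ω_r²/ω_c² = 18/11
Coupling ω_c² = ω_r¹ ⇒ overall = -23/75 × 18/11 = -138/275

-138/275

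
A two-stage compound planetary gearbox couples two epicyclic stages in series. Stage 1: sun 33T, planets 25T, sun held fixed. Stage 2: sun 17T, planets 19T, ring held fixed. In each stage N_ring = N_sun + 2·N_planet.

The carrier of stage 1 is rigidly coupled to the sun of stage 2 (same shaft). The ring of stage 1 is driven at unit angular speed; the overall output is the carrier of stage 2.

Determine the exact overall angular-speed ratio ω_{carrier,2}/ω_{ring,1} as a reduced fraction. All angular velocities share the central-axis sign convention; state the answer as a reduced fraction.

1411/8352

Stage 1: N_ring = 33 + 2·25 = 83
Stage 1: 33(ω_s−ω_c) = −83(ω_r−ω_c),  ω_s=0, ω_r=1
Stage 1: 33(0−ω_c) = −83(1−ω_c)  ⇒  116ω_c = 83  ⇒  ω_c = 83/116
  ⇒ ω_c¹/ω_r¹ = 83/116
Stage 2: N_ring = 17 + 2·19 = 55
Stage 2: 17(ω_s−ω_c) = −55(ω_r−ω_c),  ω_r=0, ω_s=1
Stage 2: 17(1−ω_c) = −55(0−ω_c)  ⇒  72ω_c = 17  ⇒  ω_c = 17/72
  ⇒ ω_c²/ω_s² = 17/72
Coupling ω_s² = ω_c¹ ⇒ overall = 83/116 × 17/72 = 1411/8352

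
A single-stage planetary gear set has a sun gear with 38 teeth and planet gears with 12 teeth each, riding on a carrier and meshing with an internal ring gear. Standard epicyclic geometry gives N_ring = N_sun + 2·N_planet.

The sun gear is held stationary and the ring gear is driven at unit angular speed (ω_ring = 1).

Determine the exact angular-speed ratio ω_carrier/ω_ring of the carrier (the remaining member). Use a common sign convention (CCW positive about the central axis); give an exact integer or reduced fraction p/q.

31/50

N_ring = 38 + 2·12 = 62
38(ω_s−ω_c) = −62(ω_r−ω_c),  ω_s=0, ω_r=1
38(0−ω_c) = −62(1−ω_c)  ⇒  100ω_c = 62  ⇒  ω_c = 31/50
ω_c/ω_r = 31/50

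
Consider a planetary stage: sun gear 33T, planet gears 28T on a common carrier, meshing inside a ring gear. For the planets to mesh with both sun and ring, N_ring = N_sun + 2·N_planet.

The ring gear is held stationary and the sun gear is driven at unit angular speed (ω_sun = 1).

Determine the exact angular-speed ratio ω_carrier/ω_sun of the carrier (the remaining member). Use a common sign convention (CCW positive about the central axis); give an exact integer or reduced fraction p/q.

33/122

N_ring = 33 + 2·28 = 89
33(ω_s−ω_c) = −89(ω_r−ω_c),  ω_r=0, ω_s=1
33(1−ω_c) = −89(0−ω_c)  ⇒  122ω_c = 33  ⇒  ω_c = 33/122
ω_c/ω_s = 33/122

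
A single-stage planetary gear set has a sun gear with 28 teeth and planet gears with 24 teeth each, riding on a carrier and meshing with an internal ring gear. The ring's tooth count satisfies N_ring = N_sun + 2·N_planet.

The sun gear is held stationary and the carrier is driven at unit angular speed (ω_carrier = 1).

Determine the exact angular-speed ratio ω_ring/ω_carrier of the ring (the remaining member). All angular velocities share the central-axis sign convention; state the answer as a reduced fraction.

26/19

N_ring = 28 + 2·24 = 76
28(ω_s−ω_c) = −76(ω_r−ω_c),  ω_s=0, ω_c=1
ω_r = 1 − (28/76)(0−1) = 26/19
ω_r/ω_c = 26/19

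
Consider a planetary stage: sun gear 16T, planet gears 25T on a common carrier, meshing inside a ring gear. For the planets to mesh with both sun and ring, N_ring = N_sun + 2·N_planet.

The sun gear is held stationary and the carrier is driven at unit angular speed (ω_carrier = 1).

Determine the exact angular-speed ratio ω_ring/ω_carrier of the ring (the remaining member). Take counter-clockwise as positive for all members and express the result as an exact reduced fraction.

N_ring = 16 + 2·25 = 66
16(ω_s−ω_c) = −66(ω_r−ω_c),  ω_s=0, ω_c=1
ω_r = 1 − (16/66)(0−1) = 41/33
ω_r/ω_c = 41/33

41/33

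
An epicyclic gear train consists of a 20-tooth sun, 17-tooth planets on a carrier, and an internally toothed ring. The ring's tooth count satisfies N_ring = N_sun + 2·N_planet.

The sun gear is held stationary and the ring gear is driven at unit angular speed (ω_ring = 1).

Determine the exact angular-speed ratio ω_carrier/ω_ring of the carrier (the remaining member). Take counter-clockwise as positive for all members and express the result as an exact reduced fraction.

N_ring = 20 + 2·17 = 54
20(ω_s−ω_c) = −54(ω_r−ω_c),  ω_s=0, ω_r=1
20(0−ω_c) = −54(1−ω_c)  ⇒  74ω_c = 54  ⇒  ω_c = 27/37
ω_c/ω_r = 27/37

27/37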